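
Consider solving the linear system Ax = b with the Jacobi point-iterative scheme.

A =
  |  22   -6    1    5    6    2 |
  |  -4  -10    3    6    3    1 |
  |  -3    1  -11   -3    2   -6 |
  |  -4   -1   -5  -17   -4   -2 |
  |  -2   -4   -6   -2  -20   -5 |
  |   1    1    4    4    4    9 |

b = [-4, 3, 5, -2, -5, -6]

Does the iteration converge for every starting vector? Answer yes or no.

Write A = D+L+U with D = diag(22, -10, -11, -17, -20, 9).
Jacobi: T = -D⁻¹(L+U), T[3,5] = -(-2)/(-17) = -0.1176; T[3,3] = 0.
  T[0,:] = [+0.0000, +0.2727, -0.0455, -0.2273, -0.2727, -0.0909]
  T[1,:] = [-0.4000, +0.0000, +0.3000, +0.6000, +0.3000, +0.1000]
  T[2,:] = [-0.2727, +0.0909, +0.0000, -0.2727, +0.1818, -0.5455]
  T[3,:] = [-0.2353, -0.0588, -0.2941, +0.0000, -0.2353, -0.1176]
  T[4,:] = [-0.1000, -0.2000, -0.3000, -0.1000, +0.0000, -0.2500]
  T[5,:] = [-0.1111, -0.1111, -0.4444, -0.4444, -0.4444, +0.0000]
|eigenvalues of T|: 0.9460, 0.4521, 0.4521, 0.3159, 0.3159, 0.0171.
ρ(T) = max|λ| = 0.9460; 0.9460 < 1: convergent.

yes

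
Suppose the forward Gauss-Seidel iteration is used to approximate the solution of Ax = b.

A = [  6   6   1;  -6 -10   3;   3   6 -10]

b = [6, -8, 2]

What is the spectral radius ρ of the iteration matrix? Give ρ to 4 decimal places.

0.6520

Diagonal D = diag(6, -10, -10); L, U strict lower/upper.
T_GS = -(D+L)⁻¹U: row 0 first, T[0,2] = -(1)/(6) = -0.1667; later rows by forward substitution.
  T[0,:] = [+0.0000, -1.0000, -0.1667]
  T[1,:] = [+0.0000, +0.6000, +0.4000]
  T[2,:] = [+0.0000, +0.0600, +0.1900]
|eigenvalues of T|: 0.6520, 0.1380, 0.0000.
ρ = 0.6520; 0.6520 < 1, so it converges for any x₀.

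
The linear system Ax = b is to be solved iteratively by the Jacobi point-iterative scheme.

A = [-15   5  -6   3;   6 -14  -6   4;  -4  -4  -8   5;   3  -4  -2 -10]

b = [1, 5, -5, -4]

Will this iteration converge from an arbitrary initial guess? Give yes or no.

yes

Split A = D + L + U, D = diag(-15, -14, -8, -10).
Jacobi T = -D⁻¹(L+U): T[1,3] = -(4)/(-14) = +0.2857; T[1,1] = 0.
  T[0,:] = [+0.0000  +0.3333  -0.4000  +0.2000]
  T[1,:] = [+0.4286  +0.0000  -0.4286  +0.2857]
  T[2,:] = [-0.5000  -0.5000  +0.0000  +0.6250]
  T[3,:] = [+0.3000  -0.4000  -0.2000  +0.0000]
eigenvalue magnitudes: 0.8564, 0.4203, 0.4151, 0.4151.
ρ = 0.8564; 0.8564 < 1, so it converges for any x₀.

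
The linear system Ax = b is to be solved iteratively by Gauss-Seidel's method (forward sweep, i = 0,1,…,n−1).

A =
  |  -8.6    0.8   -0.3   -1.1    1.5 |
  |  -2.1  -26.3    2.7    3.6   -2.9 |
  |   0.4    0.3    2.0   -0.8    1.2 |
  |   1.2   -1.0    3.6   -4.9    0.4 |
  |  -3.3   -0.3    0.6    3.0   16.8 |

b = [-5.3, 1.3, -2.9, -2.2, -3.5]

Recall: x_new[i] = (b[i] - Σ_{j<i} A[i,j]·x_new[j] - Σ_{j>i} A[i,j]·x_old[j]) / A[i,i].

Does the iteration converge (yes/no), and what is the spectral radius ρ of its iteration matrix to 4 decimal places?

A = D + L + U where D = diag(-8.6, -26.3, 2, -4.9, 16.8).
Gauss-Seidel: T = -(D+L)⁻¹U, row 0 first, T[0,2] = -(-0.3)/(-8.6) = -0.0349; later rows by forward substitution.
  T[0,:] = [+0.0000 +0.0930 -0.0349 -0.1279 +0.1744]
  T[1,:] = [+0.0000 -0.0074 +0.1054 +0.1471 -0.1242]
  T[2,:] = [+0.0000 -0.0175 -0.0088 +0.4035 -0.6163]
  T[3,:] = [+0.0000 +0.0114 -0.0366 +0.2351 -0.3031]
  T[4,:] = [+0.0000 +0.0167 +0.0019 -0.0789 +0.1082]
|λ(T)| sorted: 0.2718, 0.0668, 0.0668, 0.0504, 0.0000.
spectral radius ρ = 0.2718; 0.2718 < 1: convergent.

yes, ρ = 0.2718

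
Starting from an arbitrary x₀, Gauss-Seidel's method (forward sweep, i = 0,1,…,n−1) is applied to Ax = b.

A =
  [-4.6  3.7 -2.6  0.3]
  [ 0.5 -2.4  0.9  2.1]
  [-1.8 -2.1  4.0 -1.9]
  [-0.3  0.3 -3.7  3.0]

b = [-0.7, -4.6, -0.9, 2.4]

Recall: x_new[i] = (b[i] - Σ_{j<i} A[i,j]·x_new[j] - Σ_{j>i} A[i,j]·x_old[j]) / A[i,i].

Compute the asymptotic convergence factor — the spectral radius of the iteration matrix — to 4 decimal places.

1.4518

A = D + L + U where D = diag(-4.6, -2.4, 4, 3).
T_GS = -(D+L)⁻¹U: row 0 first, T[0,1] = -(3.7)/(-4.6) = +0.8043; later rows by forward substitution.
  T[0,:] = [+0.0000 +0.8043 -0.5652 +0.0652]
  T[1,:] = [+0.0000 +0.1676 +0.2572 +0.8886]
  T[2,:] = [+0.0000 +0.4499 -0.1193 +0.9709]
  T[3,:] = [+0.0000 +0.6186 -0.2294 +1.1151]
|λ(T)| sorted: 1.4518, 0.2488, 0.0397, 0.0000.
ρ = 1.4518; 1.4518 > 1, so it fails to converge.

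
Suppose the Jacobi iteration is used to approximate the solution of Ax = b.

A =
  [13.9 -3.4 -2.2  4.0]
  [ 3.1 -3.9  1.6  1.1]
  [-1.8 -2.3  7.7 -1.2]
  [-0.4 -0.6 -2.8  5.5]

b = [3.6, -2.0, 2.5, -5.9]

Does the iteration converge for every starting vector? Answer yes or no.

Split A = D + L + U, D = diag(13.9, -3.9, 7.7, 5.5).
Jacobi: T = -D⁻¹(L+U), T[1,2] = -(1.6)/(-3.9) = +0.4103; T[1,1] = 0.
  T[0,:] = [+0.0000, +0.2446, +0.1583, -0.2878]
  T[1,:] = [+0.7949, +0.0000, +0.4103, +0.2821]
  T[2,:] = [+0.2338, +0.2987, +0.0000, +0.1558]
  T[3,:] = [+0.0727, +0.1091, +0.5091, +0.0000]
|eigenvalues of T|: 0.6650, 0.4824, 0.4824, 0.2542.
spectral radius ρ = 0.6650; 0.6650 < 1 ⇒ converges.

yes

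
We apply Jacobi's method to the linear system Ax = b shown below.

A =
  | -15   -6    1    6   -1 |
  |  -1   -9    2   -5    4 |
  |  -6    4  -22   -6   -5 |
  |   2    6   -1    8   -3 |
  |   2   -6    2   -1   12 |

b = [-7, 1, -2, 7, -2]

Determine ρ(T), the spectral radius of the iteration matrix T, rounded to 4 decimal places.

Diagonal D = diag(-15, -9, -22, 8, 12); L, U strict lower/upper.
T_J = -D⁻¹(L+U): T[1,3] = -(-5)/(-9) = -0.5556; T[1,1] = 0.
  T[0,:] = [+0.0000 -0.4000 +0.0667 +0.4000 -0.0667]
  T[1,:] = [-0.1111 +0.0000 +0.2222 -0.5556 +0.4444]
  T[2,:] = [-0.2727 +0.1818 +0.0000 -0.2727 -0.2273]
  T[3,:] = [-0.2500 -0.7500 +0.1250 +0.0000 +0.3750]
  T[4,:] = [-0.1667 +0.5000 -0.1667 +0.0833 +0.0000]
|eigenvalues of T|: 0.9108, 0.6946, 0.3246, 0.2507, 0.2507.
ρ = 0.9108; 0.9108 < 1: convergent.

0.9108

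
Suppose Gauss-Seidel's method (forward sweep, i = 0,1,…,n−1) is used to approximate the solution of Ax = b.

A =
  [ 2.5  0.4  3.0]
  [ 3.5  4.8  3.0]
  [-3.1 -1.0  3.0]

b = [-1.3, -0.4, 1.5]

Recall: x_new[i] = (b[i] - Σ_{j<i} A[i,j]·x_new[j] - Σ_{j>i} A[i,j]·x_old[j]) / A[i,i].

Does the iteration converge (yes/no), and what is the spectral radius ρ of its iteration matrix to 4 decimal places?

Diagonal D = diag(2.5, 4.8, 3); L, U strict lower/upper.
GS T = -(D+L)⁻¹U: row 0 first, T[0,1] = -(0.4)/(2.5) = -0.1600; later rows by forward substitution.
  T[0,:] = [+0.0000 -0.1600 -1.2000]
  T[1,:] = [+0.0000 +0.1167 +0.2500]
  T[2,:] = [+0.0000 -0.1264 -1.1567]
|roots of det(T-λI)|: 1.1313, 0.0913, 0.0000.
ρ(T) = max|λ| = 1.1313; 1.1313 > 1: divergent.

no, ρ = 1.1313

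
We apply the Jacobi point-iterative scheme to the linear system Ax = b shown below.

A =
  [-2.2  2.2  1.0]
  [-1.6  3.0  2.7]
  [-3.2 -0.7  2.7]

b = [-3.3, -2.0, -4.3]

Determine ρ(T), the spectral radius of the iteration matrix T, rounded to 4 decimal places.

Diagonal D = diag(-2.2, 3, 2.7); L, U strict lower/upper.
Jacobi: T = -D⁻¹(L+U), T[0,2] = -(1)/(-2.2) = +0.4545; T[0,0] = 0.
  T[0,:] = [+0.0000, +1.0000, +0.4545]
  T[1,:] = [+0.5333, +0.0000, -0.9000]
  T[2,:] = [+1.1852, +0.2593, +0.0000]
|λ(T)| sorted: 1.2751, 0.8873, 0.8873.
spectral radius ρ = 1.2751; 1.2751 > 1 ⇒ diverges.

1.2751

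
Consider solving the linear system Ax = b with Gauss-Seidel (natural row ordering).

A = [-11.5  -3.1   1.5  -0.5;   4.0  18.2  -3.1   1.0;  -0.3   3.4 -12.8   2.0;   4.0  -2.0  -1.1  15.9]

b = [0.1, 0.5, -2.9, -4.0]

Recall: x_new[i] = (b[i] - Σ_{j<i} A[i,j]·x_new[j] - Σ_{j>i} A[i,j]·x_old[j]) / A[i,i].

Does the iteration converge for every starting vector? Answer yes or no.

yes

Write A = D+L+U with D = diag(-11.5, 18.2, -12.8, 15.9).
Gauss-Seidel: T = -(D+L)⁻¹U, row 0 first, T[0,1] = -(-3.1)/(-11.5) = -0.2696; later rows by forward substitution.
  T[0,:] = [+0.0000 -0.2696 +0.1304 -0.0435]
  T[1,:] = [+0.0000 +0.0592 +0.1417 -0.0454]
  T[2,:] = [+0.0000 +0.0221 +0.0346 +0.1452]
  T[3,:] = [+0.0000 +0.0768 -0.0126 +0.0153]
|λ(T)| sorted: 0.1508, 0.1094, 0.1094, 0.0000.
ρ(T) = max|λ| = 0.1508; 0.1508 < 1, so it converges for any x₀.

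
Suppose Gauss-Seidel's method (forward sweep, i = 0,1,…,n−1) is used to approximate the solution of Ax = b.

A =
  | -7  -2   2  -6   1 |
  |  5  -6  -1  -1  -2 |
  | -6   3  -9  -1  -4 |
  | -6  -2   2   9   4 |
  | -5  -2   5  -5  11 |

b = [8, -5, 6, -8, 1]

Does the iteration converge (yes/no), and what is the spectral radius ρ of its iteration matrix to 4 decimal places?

Diagonal D = diag(-7, -6, -9, 9, 11); L, U strict lower/upper.
T_GS = -(D+L)⁻¹U: row 0 first, T[0,1] = -(-2)/(-7) = -0.2857; later rows by forward substitution.
  T[0,:] = [+0.0000 -0.2857 +0.2857 -0.8571 +0.1429]
  T[1,:] = [+0.0000 -0.2381 +0.0714 -0.8810 -0.2143]
  T[2,:] = [+0.0000 +0.1111 -0.1667 +0.1667 -0.6111]
  T[3,:] = [+0.0000 -0.2681 +0.2434 -0.8042 -0.2610]
  T[4,:] = [+0.0000 -0.3455 +0.3292 -0.9911 +0.1851]
moduli |λ_i(T)| = 1.2547, 0.1735, 0.0701, 0.0701, 0.0000.
ρ(T) = max|λ| = 1.2547; 1.2547 > 1, so it fails to converge.

no, ρ = 1.2547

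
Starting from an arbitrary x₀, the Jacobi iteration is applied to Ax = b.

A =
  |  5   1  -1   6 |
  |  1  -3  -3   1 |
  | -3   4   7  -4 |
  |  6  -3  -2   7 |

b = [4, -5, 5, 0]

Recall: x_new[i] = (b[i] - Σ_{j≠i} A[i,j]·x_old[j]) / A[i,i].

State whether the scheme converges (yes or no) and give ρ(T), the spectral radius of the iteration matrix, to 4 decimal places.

no, ρ = 1.4743

A = D + L + U where D = diag(5, -3, 7, 7).
T_J = -D⁻¹(L+U): T[3,0] = -(6)/(7) = -0.8571; T[3,3] = 0.
  T[0,:] = [+0.0000  -0.2000  +0.2000  -1.2000]
  T[1,:] = [+0.3333  +0.0000  -1.0000  +0.3333]
  T[2,:] = [+0.4286  -0.5714  +0.0000  +0.5714]
  T[3,:] = [-0.8571  +0.4286  +0.2857  +0.0000]
|λ(T)| sorted: 1.4743, 0.8921, 0.8921, 0.3073.
ρ = 1.4743; 1.4743 > 1: divergent.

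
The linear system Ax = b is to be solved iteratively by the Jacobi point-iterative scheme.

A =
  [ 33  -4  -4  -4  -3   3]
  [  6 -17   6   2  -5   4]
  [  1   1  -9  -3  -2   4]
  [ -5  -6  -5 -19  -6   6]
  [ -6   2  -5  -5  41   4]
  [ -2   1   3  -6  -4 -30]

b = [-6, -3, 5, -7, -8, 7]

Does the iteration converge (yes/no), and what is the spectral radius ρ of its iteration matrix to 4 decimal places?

yes, ρ = 0.5599

A = D + L + U where D = diag(33, -17, -9, -19, 41, -30).
T_J = -D⁻¹(L+U): T[4,0] = -(-6)/(41) = +0.1463; T[4,4] = 0.
  T[0,:] = [+0.0000  +0.1212  +0.1212  +0.1212  +0.0909  -0.0909]
  T[1,:] = [+0.3529  +0.0000  +0.3529  +0.1176  -0.2941  +0.2353]
  T[2,:] = [+0.1111  +0.1111  +0.0000  -0.3333  -0.2222  +0.4444]
  T[3,:] = [-0.2632  -0.3158  -0.2632  +0.0000  -0.3158  +0.3158]
  T[4,:] = [+0.1463  -0.0488  +0.1220  +0.1220  +0.0000  -0.0976]
  T[5,:] = [-0.0667  +0.0333  +0.1000  -0.2000  -0.1333  +0.0000]
|eigenvalues of T|: 0.5599, 0.3661, 0.3661, 0.2572, 0.2572, 0.0068.
ρ = 0.5599; 0.5599 < 1: convergent.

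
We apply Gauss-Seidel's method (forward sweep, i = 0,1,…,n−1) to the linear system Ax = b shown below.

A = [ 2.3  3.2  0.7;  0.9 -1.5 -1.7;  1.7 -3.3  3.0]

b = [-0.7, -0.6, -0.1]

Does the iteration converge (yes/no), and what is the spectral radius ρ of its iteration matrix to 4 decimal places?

Diagonal D = diag(2.3, -1.5, 3); L, U strict lower/upper.
Gauss-Seidel: T = -(D+L)⁻¹U, row 0 first, T[0,1] = -(3.2)/(2.3) = -1.3913; later rows by forward substitution.
  T[0,:] = [+0.0000 -1.3913 -0.3043]
  T[1,:] = [+0.0000 -0.8348 -1.3159]
  T[2,:] = [+0.0000 -0.1299 -1.2751]
|roots of det(T-λI)|: 1.5233, 0.5866, 0.0000.
spectral radius ρ = 1.5233; 1.5233 > 1, so it fails to converge.

no, ρ = 1.5233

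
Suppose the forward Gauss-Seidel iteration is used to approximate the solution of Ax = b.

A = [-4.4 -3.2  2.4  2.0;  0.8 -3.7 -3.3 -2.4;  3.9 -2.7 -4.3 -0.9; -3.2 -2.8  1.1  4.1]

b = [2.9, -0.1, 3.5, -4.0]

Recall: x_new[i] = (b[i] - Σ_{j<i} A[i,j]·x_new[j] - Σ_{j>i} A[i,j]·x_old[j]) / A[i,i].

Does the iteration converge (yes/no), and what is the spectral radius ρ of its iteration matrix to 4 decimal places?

no, ρ = 1.2424

Split A = D + L + U, D = diag(-4.4, -3.7, -4.3, 4.1).
GS T = -(D+L)⁻¹U: row 0 first, T[0,1] = -(-3.2)/(-4.4) = -0.7273; later rows by forward substitution.
  T[0,:] = [+0.0000, -0.7273, +0.5455, +0.4545]
  T[1,:] = [+0.0000, -0.1572, -0.7740, -0.5504]
  T[2,:] = [+0.0000, -0.5609, +0.9807, +0.5485]
  T[3,:] = [+0.0000, -0.5245, -0.3659, -0.1683]
eigenvalue magnitudes: 1.2424, 0.7077, 0.1205, 0.0000.
ρ(T) = max|λ| = 1.2424; 1.2424 > 1: divergent.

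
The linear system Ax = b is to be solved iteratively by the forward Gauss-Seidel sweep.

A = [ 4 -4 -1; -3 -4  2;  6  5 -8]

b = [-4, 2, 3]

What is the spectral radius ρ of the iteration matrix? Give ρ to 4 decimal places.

Write A = D+L+U with D = diag(4, -4, -8).
GS T = -(D+L)⁻¹U: row 0 first, T[0,2] = -(-1)/(4) = +0.2500; later rows by forward substitution.
  T[0,:] = [+0.0000  +1.0000  +0.2500]
  T[1,:] = [+0.0000  -0.7500  +0.3125]
  T[2,:] = [+0.0000  +0.2813  +0.3828]
|λ(T)| sorted: 0.8229, 0.4557, 0.0000.
ρ(T) = max|λ| = 0.8229; 0.8229 < 1: convergent.

0.8229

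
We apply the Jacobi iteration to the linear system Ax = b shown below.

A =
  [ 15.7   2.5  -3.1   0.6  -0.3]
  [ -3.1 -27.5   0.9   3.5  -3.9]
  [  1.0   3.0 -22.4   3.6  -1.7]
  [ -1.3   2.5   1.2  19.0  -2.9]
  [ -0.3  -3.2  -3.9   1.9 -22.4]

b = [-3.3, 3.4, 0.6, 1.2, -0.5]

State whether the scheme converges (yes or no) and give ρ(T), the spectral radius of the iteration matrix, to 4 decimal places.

Write A = D+L+U with D = diag(15.7, -27.5, -22.4, 19, -22.4).
Jacobi: T = -D⁻¹(L+U), T[4,3] = -(1.9)/(-22.4) = +0.0848; T[4,4] = 0.
  T[0,:] = [+0.0000 -0.1592 +0.1975 -0.0382 +0.0191]
  T[1,:] = [-0.1127 +0.0000 +0.0327 +0.1273 -0.1418]
  T[2,:] = [+0.0446 +0.1339 +0.0000 +0.1607 -0.0759]
  T[3,:] = [+0.0684 -0.1316 -0.0632 +0.0000 +0.1526]
  T[4,:] = [-0.0134 -0.1429 -0.1741 +0.0848 +0.0000]
|λ(T)| sorted: 0.2212, 0.1670, 0.1670, 0.1524, 0.1180.
ρ(T) = max|λ| = 0.2212; 0.2212 < 1 ⇒ converges.

yes, ρ = 0.2212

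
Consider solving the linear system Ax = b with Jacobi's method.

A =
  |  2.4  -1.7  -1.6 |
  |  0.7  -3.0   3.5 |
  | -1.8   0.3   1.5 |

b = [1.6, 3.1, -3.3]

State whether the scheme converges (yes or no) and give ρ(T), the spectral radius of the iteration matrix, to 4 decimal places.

Split A = D + L + U, D = diag(2.4, -3, 1.5).
Jacobi T = -D⁻¹(L+U): T[2,0] = -(-1.8)/(1.5) = +1.2000; T[2,2] = 0.
  T[0,:] = [+0.0000, +0.7083, +0.6667]
  T[1,:] = [+0.2333, +0.0000, +1.1667]
  T[2,:] = [+1.2000, -0.2000, +0.0000]
moduli |λ_i(T)| = 1.2300, 0.8837, 0.8837.
ρ = 1.2300; 1.2300 > 1: divergent.

no, ρ = 1.2300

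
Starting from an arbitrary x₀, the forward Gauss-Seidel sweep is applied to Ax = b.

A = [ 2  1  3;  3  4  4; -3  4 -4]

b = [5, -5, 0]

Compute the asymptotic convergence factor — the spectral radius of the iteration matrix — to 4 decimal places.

A = D + L + U where D = diag(2, 4, -4).
Gauss-Seidel: T = -(D+L)⁻¹U, row 0 first, T[0,2] = -(3)/(2) = -1.5000; later rows by forward substitution.
  T[0,:] = [+0.0000, -0.5000, -1.5000]
  T[1,:] = [+0.0000, +0.3750, +0.1250]
  T[2,:] = [+0.0000, +0.7500, +1.2500]
|eigenvalues of T|: 1.3465, 0.2785, 0.0000.
spectral radius ρ = 1.3465; 1.3465 > 1 ⇒ diverges.

1.3465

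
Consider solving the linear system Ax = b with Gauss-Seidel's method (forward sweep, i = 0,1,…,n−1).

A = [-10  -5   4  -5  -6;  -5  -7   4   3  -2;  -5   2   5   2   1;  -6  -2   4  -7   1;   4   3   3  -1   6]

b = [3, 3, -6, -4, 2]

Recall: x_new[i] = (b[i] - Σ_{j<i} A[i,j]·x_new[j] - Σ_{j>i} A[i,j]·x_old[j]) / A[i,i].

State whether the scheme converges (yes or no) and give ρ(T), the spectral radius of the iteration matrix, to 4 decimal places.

no, ρ = 1.4460

A = D + L + U where D = diag(-10, -7, 5, -7, 6).
T_GS = -(D+L)⁻¹U: row 0 first, T[0,2] = -(4)/(-10) = +0.4000; later rows by forward substitution.
  T[0,:] = [+0.0000, -0.5000, +0.4000, -0.5000, -0.6000]
  T[1,:] = [+0.0000, +0.3571, +0.2857, +0.7857, +0.1429]
  T[2,:] = [+0.0000, -0.6429, +0.2857, -1.2143, -0.8571]
  T[3,:] = [+0.0000, -0.0408, -0.2612, -0.4898, +0.1265]
  T[4,:] = [+0.0000, +0.4694, -0.5959, +0.4660, +0.7782]
|roots of det(T-λI)|: 1.4460, 0.6343, 0.1841, 0.0645, 0.0000.
spectral radius ρ = 1.4460; 1.4460 > 1 ⇒ diverges.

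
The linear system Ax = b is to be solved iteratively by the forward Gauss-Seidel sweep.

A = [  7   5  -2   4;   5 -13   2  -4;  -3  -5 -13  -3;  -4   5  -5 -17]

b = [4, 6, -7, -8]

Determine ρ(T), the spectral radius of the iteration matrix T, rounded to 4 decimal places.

Diagonal D = diag(7, -13, -13, -17); L, U strict lower/upper.
T_GS = -(D+L)⁻¹U: row 0 first, T[0,3] = -(4)/(7) = -0.5714; later rows by forward substitution.
  T[0,:] = [+0.0000, -0.7143, +0.2857, -0.5714]
  T[1,:] = [+0.0000, -0.2747, +0.2637, -0.5275]
  T[2,:] = [+0.0000, +0.2705, -0.1674, +0.1040]
  T[3,:] = [+0.0000, +0.0077, +0.0596, -0.0513]
eigenvalue magnitudes: 0.5243, 0.1067, 0.1067, 0.0000.
ρ = 0.5243; 0.5243 < 1: convergent.

0.5243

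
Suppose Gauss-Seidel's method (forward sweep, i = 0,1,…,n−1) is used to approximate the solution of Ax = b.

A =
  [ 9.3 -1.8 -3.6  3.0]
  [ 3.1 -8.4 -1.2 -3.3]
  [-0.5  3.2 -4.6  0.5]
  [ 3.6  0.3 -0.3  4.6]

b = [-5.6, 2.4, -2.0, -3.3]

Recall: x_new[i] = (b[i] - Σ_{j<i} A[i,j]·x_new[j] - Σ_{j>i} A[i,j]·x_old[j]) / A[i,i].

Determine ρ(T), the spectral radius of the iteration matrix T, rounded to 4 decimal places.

0.5579

Diagonal D = diag(9.3, -8.4, -4.6, 4.6); L, U strict lower/upper.
GS T = -(D+L)⁻¹U: row 0 first, T[0,2] = -(-3.6)/(9.3) = +0.3871; later rows by forward substitution.
  T[0,:] = [+0.0000  +0.1935  +0.3871  -0.3226]
  T[1,:] = [+0.0000  +0.0714  +0.0000  -0.5119]
  T[2,:] = [+0.0000  +0.0287  -0.0421  -0.2123]
  T[3,:] = [+0.0000  -0.1543  -0.3057  +0.2720]
|λ(T)| sorted: 0.5579, 0.2389, 0.0176, 0.0000.
spectral radius ρ = 0.5579; 0.5579 < 1 ⇒ converges.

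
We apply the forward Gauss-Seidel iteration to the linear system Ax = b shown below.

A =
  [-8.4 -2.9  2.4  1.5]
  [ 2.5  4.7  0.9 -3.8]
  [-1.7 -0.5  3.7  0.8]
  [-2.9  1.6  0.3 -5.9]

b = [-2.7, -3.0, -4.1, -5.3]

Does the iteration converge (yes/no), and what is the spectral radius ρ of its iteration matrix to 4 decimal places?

yes, ρ = 0.6428

A = D + L + U where D = diag(-8.4, 4.7, 3.7, -5.9).
Gauss-Seidel: T = -(D+L)⁻¹U, row 0 first, T[0,1] = -(-2.9)/(-8.4) = -0.3452; later rows by forward substitution.
  T[0,:] = [+0.0000 -0.3452 +0.2857 +0.1786]
  T[1,:] = [+0.0000 +0.1836 -0.3435 +0.7135]
  T[2,:] = [+0.0000 -0.1338 +0.0849 -0.0377]
  T[3,:] = [+0.0000 +0.2127 -0.2293 +0.1038]
|λ(T)| sorted: 0.6428, 0.2210, 0.0495, 0.0000.
ρ(T) = max|λ| = 0.6428; 0.6428 < 1 ⇒ converges.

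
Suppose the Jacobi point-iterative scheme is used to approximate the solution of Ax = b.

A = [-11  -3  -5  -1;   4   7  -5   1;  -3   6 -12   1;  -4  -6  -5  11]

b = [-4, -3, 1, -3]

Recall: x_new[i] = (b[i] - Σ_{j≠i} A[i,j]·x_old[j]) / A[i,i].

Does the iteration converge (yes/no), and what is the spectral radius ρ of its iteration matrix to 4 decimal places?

yes, ρ = 0.9205

Write A = D+L+U with D = diag(-11, 7, -12, 11).
T_J = -D⁻¹(L+U): T[1,3] = -(1)/(7) = -0.1429; T[1,1] = 0.
  T[0,:] = [+0.0000  -0.2727  -0.4545  -0.0909]
  T[1,:] = [-0.5714  +0.0000  +0.7143  -0.1429]
  T[2,:] = [-0.2500  +0.5000  +0.0000  +0.0833]
  T[3,:] = [+0.3636  +0.5455  +0.4545  +0.0000]
|λ(T)| sorted: 0.9205, 0.5667, 0.3055, 0.3055.
ρ(T) = max|λ| = 0.9205; 0.9205 < 1 ⇒ converges.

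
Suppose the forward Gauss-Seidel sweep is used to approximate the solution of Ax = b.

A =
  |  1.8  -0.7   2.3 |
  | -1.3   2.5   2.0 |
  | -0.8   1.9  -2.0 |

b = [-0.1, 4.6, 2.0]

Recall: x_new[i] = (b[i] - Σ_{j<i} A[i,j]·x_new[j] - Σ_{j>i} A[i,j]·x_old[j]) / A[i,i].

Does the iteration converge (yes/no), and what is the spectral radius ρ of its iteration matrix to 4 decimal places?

Let D = diag(1.8, 2.5, -2); L, U the strict triangles.
T_GS = -(D+L)⁻¹U: row 0 first, T[0,1] = -(-0.7)/(1.8) = +0.3889; later rows by forward substitution.
  T[0,:] = [+0.0000 +0.3889 -1.2778]
  T[1,:] = [+0.0000 +0.2022 -1.4644]
  T[2,:] = [+0.0000 +0.0366 -0.8801]
|eigenvalues of T|: 0.8282, 0.1503, 0.0000.
spectral radius ρ = 0.8282; 0.8282 < 1 ⇒ converges.

yes, ρ = 0.8282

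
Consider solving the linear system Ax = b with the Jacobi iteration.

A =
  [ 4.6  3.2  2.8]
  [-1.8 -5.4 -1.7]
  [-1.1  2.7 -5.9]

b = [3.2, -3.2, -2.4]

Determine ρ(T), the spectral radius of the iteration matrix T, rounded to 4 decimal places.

Split A = D + L + U, D = diag(4.6, -5.4, -5.9).
Jacobi T = -D⁻¹(L+U): T[1,2] = -(-1.7)/(-5.4) = -0.3148; T[1,1] = 0.
  T[0,:] = [+0.0000 -0.6957 -0.6087]
  T[1,:] = [-0.3333 +0.0000 -0.3148]
  T[2,:] = [-0.1864 +0.4576 +0.0000]
|eigenvalues of T|: 0.5448, 0.3090, 0.3090.
spectral radius ρ = 0.5448; 0.5448 < 1 ⇒ converges.

0.5448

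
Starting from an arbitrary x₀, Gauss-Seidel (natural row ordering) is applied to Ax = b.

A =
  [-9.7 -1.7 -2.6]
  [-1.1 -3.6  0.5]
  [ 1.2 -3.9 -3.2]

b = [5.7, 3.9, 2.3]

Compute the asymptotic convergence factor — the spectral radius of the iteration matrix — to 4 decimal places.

Split A = D + L + U, D = diag(-9.7, -3.6, -3.2).
GS T = -(D+L)⁻¹U: row 0 first, T[0,2] = -(-2.6)/(-9.7) = -0.2680; later rows by forward substitution.
  T[0,:] = [+0.0000, -0.1753, -0.2680]
  T[1,:] = [+0.0000, +0.0536, +0.2208]
  T[2,:] = [+0.0000, -0.1310, -0.3696]
|roots of det(T-λI)|: 0.2839, 0.0322, 0.0000.
ρ(T) = max|λ| = 0.2839; 0.2839 < 1, so it converges for any x₀.

0.2839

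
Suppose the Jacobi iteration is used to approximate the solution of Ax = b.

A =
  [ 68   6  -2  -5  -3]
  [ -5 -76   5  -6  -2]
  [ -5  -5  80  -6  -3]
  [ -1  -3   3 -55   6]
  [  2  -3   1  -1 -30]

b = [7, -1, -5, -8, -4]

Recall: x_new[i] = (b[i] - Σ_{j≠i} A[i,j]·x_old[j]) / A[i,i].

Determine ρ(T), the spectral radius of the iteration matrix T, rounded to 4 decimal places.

0.1671

Diagonal D = diag(68, -76, 80, -55, -30); L, U strict lower/upper.
Jacobi: T = -D⁻¹(L+U), T[4,3] = -(-1)/(-30) = -0.0333; T[4,4] = 0.
  T[0,:] = [+0.0000  -0.0882  +0.0294  +0.0735  +0.0441]
  T[1,:] = [-0.0658  +0.0000  +0.0658  -0.0789  -0.0263]
  T[2,:] = [+0.0625  +0.0625  +0.0000  +0.0750  +0.0375]
  T[3,:] = [-0.0182  -0.0545  +0.0545  +0.0000  +0.1091]
  T[4,:] = [+0.0667  -0.1000  +0.0333  -0.0333  +0.0000]
moduli |λ_i(T)| = 0.1671, 0.1375, 0.0875, 0.0875, 0.0629.
spectral radius ρ = 0.1671; 0.1671 < 1, so it converges for any x₀.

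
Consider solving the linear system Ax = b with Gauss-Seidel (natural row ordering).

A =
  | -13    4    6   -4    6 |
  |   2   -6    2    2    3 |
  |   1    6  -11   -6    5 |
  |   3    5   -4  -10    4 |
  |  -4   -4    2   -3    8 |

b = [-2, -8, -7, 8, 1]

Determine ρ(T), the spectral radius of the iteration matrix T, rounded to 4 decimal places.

Write A = D+L+U with D = diag(-13, -6, -11, -10, 8).
Gauss-Seidel: T = -(D+L)⁻¹U, row 0 first, T[0,2] = -(6)/(-13) = +0.4615; later rows by forward substitution.
  T[0,:] = [+0.0000  +0.3077  +0.4615  -0.3077  +0.4615]
  T[1,:] = [+0.0000  +0.1026  +0.4872  +0.2308  +0.6538]
  T[2,:] = [+0.0000  +0.0839  +0.3077  -0.4476  +0.8531]
  T[3,:] = [+0.0000  +0.1100  +0.2590  +0.2021  +0.5241]
  T[4,:] = [+0.0000  +0.2254  +0.4946  +0.1492  +0.5410]
|roots of det(T-λI)|: 1.2127, 0.3041, 0.2335, 0.1300, 0.0000.
ρ(T) = max|λ| = 1.2127; 1.2127 > 1 ⇒ diverges.

1.2127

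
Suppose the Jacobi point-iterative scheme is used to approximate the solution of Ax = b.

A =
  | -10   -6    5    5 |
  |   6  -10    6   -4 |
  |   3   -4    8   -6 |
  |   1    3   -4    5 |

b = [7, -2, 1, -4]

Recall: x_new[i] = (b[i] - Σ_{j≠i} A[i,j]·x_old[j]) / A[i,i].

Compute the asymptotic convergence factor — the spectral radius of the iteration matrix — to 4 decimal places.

1.1348

Write A = D+L+U with D = diag(-10, -10, 8, 5).
T_J = -D⁻¹(L+U): T[1,2] = -(6)/(-10) = +0.6000; T[1,1] = 0.
  T[0,:] = [+0.0000, -0.6000, +0.5000, +0.5000]
  T[1,:] = [+0.6000, +0.0000, +0.6000, -0.4000]
  T[2,:] = [-0.3750, +0.5000, +0.0000, +0.7500]
  T[3,:] = [-0.2000, -0.6000, +0.8000, +0.0000]
moduli |λ_i(T)| = 1.1348, 0.6915, 0.6915, 0.6368.
spectral radius ρ = 1.1348; 1.1348 > 1, so it fails to converge.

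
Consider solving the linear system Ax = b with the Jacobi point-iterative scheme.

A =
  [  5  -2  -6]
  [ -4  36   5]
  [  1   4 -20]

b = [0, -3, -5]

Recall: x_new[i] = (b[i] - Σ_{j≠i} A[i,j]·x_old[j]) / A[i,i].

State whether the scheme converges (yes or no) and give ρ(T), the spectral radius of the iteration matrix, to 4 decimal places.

yes, ρ = 0.3747

Let D = diag(5, 36, -20); L, U the strict triangles.
T_J = -D⁻¹(L+U): T[0,1] = -(-2)/(5) = +0.4000; T[0,0] = 0.
  T[0,:] = [+0.0000 +0.4000 +1.2000]
  T[1,:] = [+0.1111 +0.0000 -0.1389]
  T[2,:] = [+0.0500 +0.2000 +0.0000]
moduli |λ_i(T)| = 0.3747, 0.2525, 0.2525.
ρ = 0.3747; 0.3747 < 1, so it converges for any x₀.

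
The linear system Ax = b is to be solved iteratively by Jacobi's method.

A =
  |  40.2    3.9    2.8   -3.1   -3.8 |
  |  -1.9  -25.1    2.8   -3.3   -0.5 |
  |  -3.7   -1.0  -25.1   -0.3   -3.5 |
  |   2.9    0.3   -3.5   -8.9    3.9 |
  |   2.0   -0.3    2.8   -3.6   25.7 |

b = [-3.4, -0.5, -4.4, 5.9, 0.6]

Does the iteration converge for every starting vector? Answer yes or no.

Split A = D + L + U, D = diag(40.2, -25.1, -25.1, -8.9, 25.7).
Jacobi T = -D⁻¹(L+U): T[0,4] = -(-3.8)/(40.2) = +0.0945; T[0,0] = 0.
  T[0,:] = [+0.0000, -0.0970, -0.0697, +0.0771, +0.0945]
  T[1,:] = [-0.0757, +0.0000, +0.1116, -0.1315, -0.0199]
  T[2,:] = [-0.1474, -0.0398, +0.0000, -0.0120, -0.1394]
  T[3,:] = [+0.3258, +0.0337, -0.3933, +0.0000, +0.4382]
  T[4,:] = [-0.0778, +0.0117, -0.1089, +0.1401, +0.0000]
moduli |λ_i(T)| = 0.3856, 0.1727, 0.1727, 0.1564, 0.0794.
spectral radius ρ = 0.3856; 0.3856 < 1: convergent.

yes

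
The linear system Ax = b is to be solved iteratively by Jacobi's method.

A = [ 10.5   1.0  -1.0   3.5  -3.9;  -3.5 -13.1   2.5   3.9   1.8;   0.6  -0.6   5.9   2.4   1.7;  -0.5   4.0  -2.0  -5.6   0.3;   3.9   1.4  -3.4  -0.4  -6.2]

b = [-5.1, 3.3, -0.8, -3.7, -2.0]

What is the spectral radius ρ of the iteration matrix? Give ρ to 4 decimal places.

Split A = D + L + U, D = diag(10.5, -13.1, 5.9, -5.6, -6.2).
Jacobi T = -D⁻¹(L+U): T[3,0] = -(-0.5)/(-5.6) = -0.0893; T[3,3] = 0.
  T[0,:] = [+0.0000 -0.0952 +0.0952 -0.3333 +0.3714]
  T[1,:] = [-0.2672 +0.0000 +0.1908 +0.2977 +0.1374]
  T[2,:] = [-0.1017 +0.1017 +0.0000 -0.4068 -0.2881]
  T[3,:] = [-0.0893 +0.7143 -0.3571 +0.0000 +0.0536]
  T[4,:] = [+0.6290 +0.2258 -0.5484 -0.0645 +0.0000]
|eigenvalues of T|: 0.8455, 0.6313, 0.6313, 0.4250, 0.0112.
ρ = 0.8455; 0.8455 < 1: convergent.

0.8455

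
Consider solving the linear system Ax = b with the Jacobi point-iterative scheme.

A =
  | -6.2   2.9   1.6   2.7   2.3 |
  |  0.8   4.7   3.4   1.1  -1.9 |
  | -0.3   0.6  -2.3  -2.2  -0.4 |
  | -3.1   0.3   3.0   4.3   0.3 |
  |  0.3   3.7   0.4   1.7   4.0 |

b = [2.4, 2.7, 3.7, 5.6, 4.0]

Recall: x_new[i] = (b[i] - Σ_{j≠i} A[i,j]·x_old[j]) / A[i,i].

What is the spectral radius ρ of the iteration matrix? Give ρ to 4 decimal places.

1.1855

A = D + L + U where D = diag(-6.2, 4.7, -2.3, 4.3, 4).
Jacobi T = -D⁻¹(L+U): T[0,2] = -(1.6)/(-6.2) = +0.2581; T[0,0] = 0.
  T[0,:] = [+0.0000  +0.4677  +0.2581  +0.4355  +0.3710]
  T[1,:] = [-0.1702  +0.0000  -0.7234  -0.2340  +0.4043]
  T[2,:] = [-0.1304  +0.2609  +0.0000  -0.9565  -0.1739]
  T[3,:] = [+0.7209  -0.0698  -0.6977  +0.0000  -0.0698]
  T[4,:] = [-0.0750  -0.9250  -0.1000  -0.4250  +0.0000]
|eigenvalues of T|: 1.1855, 0.8483, 0.8483, 0.7566, 0.3749.
spectral radius ρ = 1.1855; 1.1855 > 1: divergent.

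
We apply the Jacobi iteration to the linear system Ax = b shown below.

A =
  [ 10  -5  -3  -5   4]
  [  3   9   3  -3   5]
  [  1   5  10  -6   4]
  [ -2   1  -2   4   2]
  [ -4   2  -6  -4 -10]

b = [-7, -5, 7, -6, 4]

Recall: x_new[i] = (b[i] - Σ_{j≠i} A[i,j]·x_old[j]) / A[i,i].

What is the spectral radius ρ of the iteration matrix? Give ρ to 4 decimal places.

1.2010

A = D + L + U where D = diag(10, 9, 10, 4, -10).
Jacobi T = -D⁻¹(L+U): T[2,1] = -(5)/(10) = -0.5000; T[2,2] = 0.
  T[0,:] = [+0.0000  +0.5000  +0.3000  +0.5000  -0.4000]
  T[1,:] = [-0.3333  +0.0000  -0.3333  +0.3333  -0.5556]
  T[2,:] = [-0.1000  -0.5000  +0.0000  +0.6000  -0.4000]
  T[3,:] = [+0.5000  -0.2500  +0.5000  +0.0000  -0.5000]
  T[4,:] = [-0.4000  +0.2000  -0.6000  -0.4000  +0.0000]
eigenvalue magnitudes: 1.2010, 0.6466, 0.6466, 0.1998, 0.0925.
spectral radius ρ = 1.2010; 1.2010 > 1 ⇒ diverges.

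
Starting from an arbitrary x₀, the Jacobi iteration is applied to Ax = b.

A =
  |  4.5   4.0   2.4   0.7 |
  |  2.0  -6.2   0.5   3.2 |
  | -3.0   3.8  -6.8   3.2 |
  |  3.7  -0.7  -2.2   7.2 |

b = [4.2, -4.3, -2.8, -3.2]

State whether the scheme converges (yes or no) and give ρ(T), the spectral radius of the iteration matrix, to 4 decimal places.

Write A = D+L+U with D = diag(4.5, -6.2, -6.8, 7.2).
Jacobi: T = -D⁻¹(L+U), T[0,2] = -(2.4)/(4.5) = -0.5333; T[0,0] = 0.
  T[0,:] = [+0.0000, -0.8889, -0.5333, -0.1556]
  T[1,:] = [+0.3226, +0.0000, +0.0806, +0.5161]
  T[2,:] = [-0.4412, +0.5588, +0.0000, +0.4706]
  T[3,:] = [-0.5139, +0.0972, +0.3056, +0.0000]
eigenvalue magnitudes: 0.9431, 0.6326, 0.6326, 0.4456.
spectral radius ρ = 0.9431; 0.9431 < 1, so it converges for any x₀.

yes, ρ = 0.9431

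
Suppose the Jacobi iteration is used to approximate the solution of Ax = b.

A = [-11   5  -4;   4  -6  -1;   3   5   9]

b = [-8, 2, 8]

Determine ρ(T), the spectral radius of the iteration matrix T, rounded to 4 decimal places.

0.8409

Let D = diag(-11, -6, 9); L, U the strict triangles.
Jacobi T = -D⁻¹(L+U): T[0,2] = -(-4)/(-11) = -0.3636; T[0,0] = 0.
  T[0,:] = [+0.0000, +0.4545, -0.3636]
  T[1,:] = [+0.6667, +0.0000, -0.1667]
  T[2,:] = [-0.3333, -0.5556, +0.0000]
|λ(T)| sorted: 0.8409, 0.4361, 0.4361.
ρ(T) = max|λ| = 0.8409; 0.8409 < 1, so it converges for any x₀.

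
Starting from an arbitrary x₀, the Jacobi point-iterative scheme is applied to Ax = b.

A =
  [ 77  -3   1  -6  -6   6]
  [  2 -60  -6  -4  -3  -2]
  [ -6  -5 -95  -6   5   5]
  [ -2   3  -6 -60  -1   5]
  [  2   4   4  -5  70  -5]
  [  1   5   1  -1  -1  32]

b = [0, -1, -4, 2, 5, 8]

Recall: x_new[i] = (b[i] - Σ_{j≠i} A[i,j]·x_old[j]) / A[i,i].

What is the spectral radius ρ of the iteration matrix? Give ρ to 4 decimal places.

Split A = D + L + U, D = diag(77, -60, -95, -60, 70, 32).
T_J = -D⁻¹(L+U): T[4,3] = -(-5)/(70) = +0.0714; T[4,4] = 0.
  T[0,:] = [+0.0000, +0.0390, -0.0130, +0.0779, +0.0779, -0.0779]
  T[1,:] = [+0.0333, +0.0000, -0.1000, -0.0667, -0.0500, -0.0333]
  T[2,:] = [-0.0632, -0.0526, +0.0000, -0.0632, +0.0526, +0.0526]
  T[3,:] = [-0.0333, +0.0500, -0.1000, +0.0000, -0.0167, +0.0833]
  T[4,:] = [-0.0286, -0.0571, -0.0571, +0.0714, +0.0000, +0.0714]
  T[5,:] = [-0.0312, -0.1562, -0.0312, +0.0312, +0.0312, +0.0000]
eigenvalue magnitudes: 0.1606, 0.1340, 0.1340, 0.0695, 0.0574, 0.0283.
spectral radius ρ = 0.1606; 0.1606 < 1: convergent.

0.1606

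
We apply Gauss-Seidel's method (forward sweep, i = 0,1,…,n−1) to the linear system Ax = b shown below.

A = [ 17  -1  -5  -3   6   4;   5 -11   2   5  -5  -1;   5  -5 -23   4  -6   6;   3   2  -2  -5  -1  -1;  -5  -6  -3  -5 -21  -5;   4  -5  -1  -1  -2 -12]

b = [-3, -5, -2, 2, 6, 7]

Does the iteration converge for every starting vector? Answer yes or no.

Write A = D+L+U with D = diag(17, -11, -23, -5, -21, -12).
T_GS = -(D+L)⁻¹U: row 0 first, T[0,1] = -(-1)/(17) = +0.0588; later rows by forward substitution.
  T[0,:] = [+0.0000 +0.0588 +0.2941 +0.1765 -0.3529 -0.2353]
  T[1,:] = [+0.0000 +0.0267 +0.3155 +0.5348 -0.6150 -0.1979]
  T[2,:] = [+0.0000 +0.0070 -0.0047 +0.0960 -0.2039 +0.2527]
  T[3,:] = [+0.0000 +0.0432 +0.3045 +0.2814 -0.5762 -0.5214]
  T[4,:] = [+0.0000 -0.0329 -0.2320 -0.2755 +0.4261 -0.0375]
  T[5,:] = [+0.0000 +0.0098 -0.0197 -0.1495 +0.1326 +0.0327]
|roots of det(T-λI)|: 0.9287, 0.2538, 0.1530, 0.0766, 0.0107, 0.0000.
spectral radius ρ = 0.9287; 0.9287 < 1: convergent.

yes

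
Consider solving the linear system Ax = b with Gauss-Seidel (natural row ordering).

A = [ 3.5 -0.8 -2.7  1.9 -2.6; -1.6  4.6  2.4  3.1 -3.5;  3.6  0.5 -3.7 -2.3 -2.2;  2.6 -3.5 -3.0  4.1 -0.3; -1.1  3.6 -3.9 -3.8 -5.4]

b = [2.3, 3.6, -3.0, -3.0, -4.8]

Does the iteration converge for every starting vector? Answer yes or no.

Diagonal D = diag(3.5, 4.6, -3.7, 4.1, -5.4); L, U strict lower/upper.
Gauss-Seidel: T = -(D+L)⁻¹U, row 0 first, T[0,3] = -(1.9)/(3.5) = -0.5429; later rows by forward substitution.
  T[0,:] = [+0.0000, +0.2286, +0.7714, -0.5429, +0.7429]
  T[1,:] = [+0.0000, +0.0795, -0.2534, -0.8627, +1.0193]
  T[2,:] = [+0.0000, +0.2331, +0.7163, -1.2664, +0.2659]
  T[3,:] = [+0.0000, +0.0935, -0.1814, -1.3189, +0.6668]
  T[4,:] = [+0.0000, -0.2277, -0.7158, +1.3781, -0.1331]
moduli |λ_i(T)| = 1.6820, 0.7274, 0.3016, 0.0030, 0.0000.
ρ(T) = max|λ| = 1.6820; 1.6820 > 1: divergent.

no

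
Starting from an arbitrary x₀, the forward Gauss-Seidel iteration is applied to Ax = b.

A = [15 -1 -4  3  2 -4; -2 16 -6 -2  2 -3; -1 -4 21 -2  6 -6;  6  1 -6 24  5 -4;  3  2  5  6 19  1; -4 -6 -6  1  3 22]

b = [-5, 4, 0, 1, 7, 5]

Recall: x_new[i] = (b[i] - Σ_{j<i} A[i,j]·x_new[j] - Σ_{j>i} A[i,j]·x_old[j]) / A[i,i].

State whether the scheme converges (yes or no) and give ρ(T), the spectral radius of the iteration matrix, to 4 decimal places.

Split A = D + L + U, D = diag(15, 16, 21, 24, 19, 22).
T_GS = -(D+L)⁻¹U: row 0 first, T[0,3] = -(3)/(15) = -0.2000; later rows by forward substitution.
  T[0,:] = [+0.0000  +0.0667  +0.2667  -0.2000  -0.1333  +0.2667]
  T[1,:] = [+0.0000  +0.0083  +0.4083  +0.1000  -0.1417  +0.2208]
  T[2,:] = [+0.0000  +0.0048  +0.0905  +0.1048  -0.3190  +0.3405]
  T[3,:] = [+0.0000  -0.0158  -0.0611  +0.0720  -0.2489  +0.1759]
  T[4,:] = [+0.0000  -0.0077  -0.0896  -0.0293  +0.1985  -0.2631]
  T[5,:] = [+0.0000  +0.0175  +0.1995  +0.0202  -0.1656  +0.2295]
moduli |λ_i(T)| = 0.6516, 0.1028, 0.1028, 0.0384, 0.0180, 0.0000.
ρ(T) = max|λ| = 0.6516; 0.6516 < 1: convergent.

yes, ρ = 0.6516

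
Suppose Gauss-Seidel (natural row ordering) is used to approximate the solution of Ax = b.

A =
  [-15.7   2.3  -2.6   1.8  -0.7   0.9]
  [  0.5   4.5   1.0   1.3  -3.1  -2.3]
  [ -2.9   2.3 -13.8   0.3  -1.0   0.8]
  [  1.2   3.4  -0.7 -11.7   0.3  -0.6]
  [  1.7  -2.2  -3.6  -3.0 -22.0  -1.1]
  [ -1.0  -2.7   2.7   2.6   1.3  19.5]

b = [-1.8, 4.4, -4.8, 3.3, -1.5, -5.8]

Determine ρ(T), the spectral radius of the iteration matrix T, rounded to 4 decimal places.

A = D + L + U where D = diag(-15.7, 4.5, -13.8, -11.7, -22, 19.5).
T_GS = -(D+L)⁻¹U: row 0 first, T[0,2] = -(-2.6)/(-15.7) = -0.1656; later rows by forward substitution.
  T[0,:] = [+0.0000  +0.1465  -0.1656  +0.1146  -0.0446  +0.0573]
  T[1,:] = [+0.0000  -0.0163  -0.2038  -0.3016  +0.6938  +0.5047]
  T[2,:] = [+0.0000  -0.0335  +0.0008  -0.0526  +0.0525  +0.1300]
  T[3,:] = [+0.0000  +0.0123  -0.0763  -0.0727  +0.2196  +0.0935]
  T[4,:] = [+0.0000  +0.0168  +0.0178  +0.0576  -0.1114  -0.1301]
  T[5,:] = [+0.0000  +0.0071  -0.0279  -0.0227  +0.0647  +0.0510]
|roots of det(T-λI)|: 0.2439, 0.0517, 0.0517, 0.0105, 0.0068, 0.0000.
spectral radius ρ = 0.2439; 0.2439 < 1, so it converges for any x₀.

0.2439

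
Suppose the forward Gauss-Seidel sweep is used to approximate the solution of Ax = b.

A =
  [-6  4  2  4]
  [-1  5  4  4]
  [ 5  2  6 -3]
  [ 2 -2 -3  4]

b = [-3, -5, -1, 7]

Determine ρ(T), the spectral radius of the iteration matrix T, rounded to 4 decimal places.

1.1227

Let D = diag(-6, 5, 6, 4); L, U the strict triangles.
Gauss-Seidel: T = -(D+L)⁻¹U, row 0 first, T[0,3] = -(4)/(-6) = +0.6667; later rows by forward substitution.
  T[0,:] = [+0.0000 +0.6667 +0.3333 +0.6667]
  T[1,:] = [+0.0000 +0.1333 -0.7333 -0.6667]
  T[2,:] = [+0.0000 -0.6000 -0.0333 +0.1667]
  T[3,:] = [+0.0000 -0.7167 -0.5583 -0.5417]
moduli |λ_i(T)| = 1.1227, 0.8250, 0.1440, 0.0000.
ρ = 1.1227; 1.1227 > 1: divergent.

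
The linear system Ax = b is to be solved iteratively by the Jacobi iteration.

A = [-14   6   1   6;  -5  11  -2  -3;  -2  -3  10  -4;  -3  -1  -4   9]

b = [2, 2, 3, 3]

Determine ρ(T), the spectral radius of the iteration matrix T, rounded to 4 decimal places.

Write A = D+L+U with D = diag(-14, 11, 10, 9).
T_J = -D⁻¹(L+U): T[0,2] = -(1)/(-14) = +0.0714; T[0,0] = 0.
  T[0,:] = [+0.0000, +0.4286, +0.0714, +0.4286]
  T[1,:] = [+0.4545, +0.0000, +0.1818, +0.2727]
  T[2,:] = [+0.2000, +0.3000, +0.0000, +0.4000]
  T[3,:] = [+0.3333, +0.1111, +0.4444, +0.0000]
|roots of det(T-λI)|: 0.9066, 0.5774, 0.2639, 0.0653.
ρ = 0.9066; 0.9066 < 1, so it converges for any x₀.

0.9066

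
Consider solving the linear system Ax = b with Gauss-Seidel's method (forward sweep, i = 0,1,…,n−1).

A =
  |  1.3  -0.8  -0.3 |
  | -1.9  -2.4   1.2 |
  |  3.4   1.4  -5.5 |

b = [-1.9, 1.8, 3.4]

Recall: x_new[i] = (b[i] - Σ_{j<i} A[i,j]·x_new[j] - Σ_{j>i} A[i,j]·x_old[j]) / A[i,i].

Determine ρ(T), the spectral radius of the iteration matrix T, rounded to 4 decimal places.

A = D + L + U where D = diag(1.3, -2.4, -5.5).
Gauss-Seidel: T = -(D+L)⁻¹U, row 0 first, T[0,1] = -(-0.8)/(1.3) = +0.6154; later rows by forward substitution.
  T[0,:] = [+0.0000 +0.6154 +0.2308]
  T[1,:] = [+0.0000 -0.4872 +0.3173]
  T[2,:] = [+0.0000 +0.2564 +0.2234]
moduli |λ_i(T)| = 0.5875, 0.3238, 0.0000.
ρ = 0.5875; 0.5875 < 1: convergent.

0.5875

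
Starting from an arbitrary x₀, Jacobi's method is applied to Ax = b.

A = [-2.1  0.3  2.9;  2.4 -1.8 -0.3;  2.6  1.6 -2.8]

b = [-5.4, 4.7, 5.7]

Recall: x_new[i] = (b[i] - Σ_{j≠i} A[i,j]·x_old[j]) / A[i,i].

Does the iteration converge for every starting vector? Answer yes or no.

no

A = D + L + U where D = diag(-2.1, -1.8, -2.8).
T_J = -D⁻¹(L+U): T[0,1] = -(0.3)/(-2.1) = +0.1429; T[0,0] = 0.
  T[0,:] = [+0.0000, +0.1429, +1.3810]
  T[1,:] = [+1.3333, +0.0000, -0.1667]
  T[2,:] = [+0.9286, +0.5714, +0.0000]
moduli |λ_i(T)| = 1.4457, 0.8441, 0.8441.
ρ(T) = max|λ| = 1.4457; 1.4457 > 1, so it fails to converge.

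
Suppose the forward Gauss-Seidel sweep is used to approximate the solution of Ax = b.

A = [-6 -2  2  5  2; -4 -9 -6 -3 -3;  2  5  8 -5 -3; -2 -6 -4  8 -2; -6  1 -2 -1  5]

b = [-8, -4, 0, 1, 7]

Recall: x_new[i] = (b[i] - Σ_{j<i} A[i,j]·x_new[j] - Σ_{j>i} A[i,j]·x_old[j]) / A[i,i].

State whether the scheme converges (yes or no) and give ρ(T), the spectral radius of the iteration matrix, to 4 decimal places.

Diagonal D = diag(-6, -9, 8, 8, 5); L, U strict lower/upper.
GS T = -(D+L)⁻¹U: row 0 first, T[0,4] = -(2)/(-6) = +0.3333; later rows by forward substitution.
  T[0,:] = [+0.0000 -0.3333 +0.3333 +0.8333 +0.3333]
  T[1,:] = [+0.0000 +0.1481 -0.8148 -0.7037 -0.4815]
  T[2,:] = [+0.0000 -0.0093 +0.4259 +0.8565 +0.5926]
  T[3,:] = [+0.0000 +0.0231 -0.3148 +0.1088 +0.2685]
  T[4,:] = [+0.0000 -0.4287 +0.6704 +1.5051 +0.7870]
eigenvalue magnitudes: 1.5474, 0.3199, 0.3199, 0.2632, 0.0000.
spectral radius ρ = 1.5474; 1.5474 > 1 ⇒ diverges.

no, ρ = 1.5474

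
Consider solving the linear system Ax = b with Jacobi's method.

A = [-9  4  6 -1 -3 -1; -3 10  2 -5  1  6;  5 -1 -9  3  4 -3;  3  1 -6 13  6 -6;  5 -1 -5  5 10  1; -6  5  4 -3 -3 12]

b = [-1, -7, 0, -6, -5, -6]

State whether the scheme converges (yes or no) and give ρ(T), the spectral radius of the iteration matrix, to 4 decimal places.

Split A = D + L + U, D = diag(-9, 10, -9, 13, 10, 12).
Jacobi: T = -D⁻¹(L+U), T[1,4] = -(1)/(10) = -0.1000; T[1,1] = 0.
  T[0,:] = [+0.0000 +0.4444 +0.6667 -0.1111 -0.3333 -0.1111]
  T[1,:] = [+0.3000 +0.0000 -0.2000 +0.5000 -0.1000 -0.6000]
  T[2,:] = [+0.5556 -0.1111 +0.0000 +0.3333 +0.4444 -0.3333]
  T[3,:] = [-0.2308 -0.0769 +0.4615 +0.0000 -0.4615 +0.4615]
  T[4,:] = [-0.5000 +0.1000 +0.5000 -0.5000 +0.0000 -0.1000]
  T[5,:] = [+0.5000 -0.4167 -0.3333 +0.2500 +0.2500 +0.0000]
|λ(T)| sorted: 1.5863, 0.6997, 0.5162, 0.5162, 0.3070, 0.2624.
ρ = 1.5863; 1.5863 > 1, so it fails to converge.

no, ρ = 1.5863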